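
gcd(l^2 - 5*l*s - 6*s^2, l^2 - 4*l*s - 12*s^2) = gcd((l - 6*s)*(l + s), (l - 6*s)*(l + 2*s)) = -l + 6*s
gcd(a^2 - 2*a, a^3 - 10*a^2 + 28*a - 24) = a - 2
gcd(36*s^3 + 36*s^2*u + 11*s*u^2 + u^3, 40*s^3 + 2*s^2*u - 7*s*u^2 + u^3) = 2*s + u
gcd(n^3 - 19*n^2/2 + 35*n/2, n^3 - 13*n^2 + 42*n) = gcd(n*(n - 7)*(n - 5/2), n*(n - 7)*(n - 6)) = n^2 - 7*n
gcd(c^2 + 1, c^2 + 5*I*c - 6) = 1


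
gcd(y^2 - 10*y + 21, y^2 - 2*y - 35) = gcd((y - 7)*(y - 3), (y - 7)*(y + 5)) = y - 7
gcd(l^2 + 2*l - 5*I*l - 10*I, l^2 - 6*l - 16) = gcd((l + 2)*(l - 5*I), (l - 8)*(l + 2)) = l + 2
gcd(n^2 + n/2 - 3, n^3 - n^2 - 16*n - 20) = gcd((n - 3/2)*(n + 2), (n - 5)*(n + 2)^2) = n + 2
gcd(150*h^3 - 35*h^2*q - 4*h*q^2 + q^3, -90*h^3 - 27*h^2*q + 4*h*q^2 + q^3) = -30*h^2 + h*q + q^2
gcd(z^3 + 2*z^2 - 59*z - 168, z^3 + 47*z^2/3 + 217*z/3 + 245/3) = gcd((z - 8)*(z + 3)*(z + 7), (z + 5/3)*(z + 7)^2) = z + 7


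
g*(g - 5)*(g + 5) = g^3 - 25*g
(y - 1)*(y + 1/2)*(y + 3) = y^3 + 5*y^2/2 - 2*y - 3/2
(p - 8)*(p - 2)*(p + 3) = p^3 - 7*p^2 - 14*p + 48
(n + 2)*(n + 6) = n^2 + 8*n + 12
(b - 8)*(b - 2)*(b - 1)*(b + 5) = b^4 - 6*b^3 - 29*b^2 + 114*b - 80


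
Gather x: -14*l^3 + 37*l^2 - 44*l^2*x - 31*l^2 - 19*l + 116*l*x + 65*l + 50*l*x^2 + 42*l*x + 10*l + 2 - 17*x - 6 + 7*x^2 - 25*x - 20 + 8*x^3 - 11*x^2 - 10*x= -14*l^3 + 6*l^2 + 56*l + 8*x^3 + x^2*(50*l - 4) + x*(-44*l^2 + 158*l - 52) - 24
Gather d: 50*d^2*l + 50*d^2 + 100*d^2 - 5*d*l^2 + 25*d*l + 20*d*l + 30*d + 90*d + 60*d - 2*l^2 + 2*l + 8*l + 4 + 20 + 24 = d^2*(50*l + 150) + d*(-5*l^2 + 45*l + 180) - 2*l^2 + 10*l + 48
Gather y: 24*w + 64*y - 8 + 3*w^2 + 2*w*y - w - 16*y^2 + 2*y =3*w^2 + 23*w - 16*y^2 + y*(2*w + 66) - 8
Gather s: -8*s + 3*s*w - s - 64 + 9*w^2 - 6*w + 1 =s*(3*w - 9) + 9*w^2 - 6*w - 63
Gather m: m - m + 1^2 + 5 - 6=0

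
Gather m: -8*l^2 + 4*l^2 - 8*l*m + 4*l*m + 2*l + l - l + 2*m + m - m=-4*l^2 + 2*l + m*(2 - 4*l)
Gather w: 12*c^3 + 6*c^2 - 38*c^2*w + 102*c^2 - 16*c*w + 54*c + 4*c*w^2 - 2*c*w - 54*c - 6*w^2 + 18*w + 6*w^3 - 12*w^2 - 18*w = 12*c^3 + 108*c^2 + 6*w^3 + w^2*(4*c - 18) + w*(-38*c^2 - 18*c)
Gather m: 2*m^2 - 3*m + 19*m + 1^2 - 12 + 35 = 2*m^2 + 16*m + 24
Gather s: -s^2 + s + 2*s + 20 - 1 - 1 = -s^2 + 3*s + 18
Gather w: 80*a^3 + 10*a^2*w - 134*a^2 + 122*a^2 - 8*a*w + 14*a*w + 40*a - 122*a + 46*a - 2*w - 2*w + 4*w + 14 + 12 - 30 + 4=80*a^3 - 12*a^2 - 36*a + w*(10*a^2 + 6*a)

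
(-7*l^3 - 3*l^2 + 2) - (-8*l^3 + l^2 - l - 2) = l^3 - 4*l^2 + l + 4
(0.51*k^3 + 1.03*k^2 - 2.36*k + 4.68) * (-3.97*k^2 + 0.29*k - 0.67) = -2.0247*k^5 - 3.9412*k^4 + 9.3262*k^3 - 19.9541*k^2 + 2.9384*k - 3.1356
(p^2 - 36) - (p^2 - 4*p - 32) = 4*p - 4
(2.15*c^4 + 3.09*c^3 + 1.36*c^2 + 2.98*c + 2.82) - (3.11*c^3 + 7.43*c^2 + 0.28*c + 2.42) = 2.15*c^4 - 0.02*c^3 - 6.07*c^2 + 2.7*c + 0.4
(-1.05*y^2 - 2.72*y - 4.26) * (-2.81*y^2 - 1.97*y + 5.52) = 2.9505*y^4 + 9.7117*y^3 + 11.533*y^2 - 6.6222*y - 23.5152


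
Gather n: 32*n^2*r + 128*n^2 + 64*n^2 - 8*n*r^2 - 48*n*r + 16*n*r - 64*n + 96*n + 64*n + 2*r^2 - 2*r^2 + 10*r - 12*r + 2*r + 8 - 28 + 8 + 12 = n^2*(32*r + 192) + n*(-8*r^2 - 32*r + 96)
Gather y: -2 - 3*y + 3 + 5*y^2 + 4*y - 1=5*y^2 + y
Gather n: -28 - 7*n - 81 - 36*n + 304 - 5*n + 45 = 240 - 48*n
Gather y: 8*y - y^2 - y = -y^2 + 7*y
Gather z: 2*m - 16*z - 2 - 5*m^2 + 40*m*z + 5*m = -5*m^2 + 7*m + z*(40*m - 16) - 2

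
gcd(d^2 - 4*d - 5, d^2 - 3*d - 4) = d + 1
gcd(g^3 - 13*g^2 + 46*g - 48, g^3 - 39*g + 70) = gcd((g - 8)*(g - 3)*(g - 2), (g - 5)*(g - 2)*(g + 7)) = g - 2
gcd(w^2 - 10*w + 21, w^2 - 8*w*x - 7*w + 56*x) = w - 7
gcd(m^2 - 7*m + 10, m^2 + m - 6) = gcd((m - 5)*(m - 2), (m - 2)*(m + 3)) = m - 2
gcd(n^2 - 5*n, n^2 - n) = n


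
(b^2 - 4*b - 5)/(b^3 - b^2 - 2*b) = (b - 5)/(b*(b - 2))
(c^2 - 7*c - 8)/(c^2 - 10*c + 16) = (c + 1)/(c - 2)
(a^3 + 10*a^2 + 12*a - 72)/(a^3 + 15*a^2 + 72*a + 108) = (a - 2)/(a + 3)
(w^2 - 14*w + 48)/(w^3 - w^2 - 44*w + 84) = (w - 8)/(w^2 + 5*w - 14)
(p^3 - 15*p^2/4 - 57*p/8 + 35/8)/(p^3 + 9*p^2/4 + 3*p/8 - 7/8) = (p - 5)/(p + 1)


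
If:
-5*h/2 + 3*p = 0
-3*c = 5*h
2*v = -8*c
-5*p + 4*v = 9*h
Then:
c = 0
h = 0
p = 0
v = 0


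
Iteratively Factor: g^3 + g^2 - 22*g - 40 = (g + 2)*(g^2 - g - 20) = (g + 2)*(g + 4)*(g - 5)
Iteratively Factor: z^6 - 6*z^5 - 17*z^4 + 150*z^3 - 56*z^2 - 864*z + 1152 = (z - 4)*(z^5 - 2*z^4 - 25*z^3 + 50*z^2 + 144*z - 288) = (z - 4)^2*(z^4 + 2*z^3 - 17*z^2 - 18*z + 72) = (z - 4)^2*(z - 2)*(z^3 + 4*z^2 - 9*z - 36) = (z - 4)^2*(z - 2)*(z + 3)*(z^2 + z - 12) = (z - 4)^2*(z - 2)*(z + 3)*(z + 4)*(z - 3)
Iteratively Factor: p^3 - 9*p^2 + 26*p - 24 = (p - 3)*(p^2 - 6*p + 8) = (p - 3)*(p - 2)*(p - 4)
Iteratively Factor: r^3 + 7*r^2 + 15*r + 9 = (r + 3)*(r^2 + 4*r + 3) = (r + 1)*(r + 3)*(r + 3)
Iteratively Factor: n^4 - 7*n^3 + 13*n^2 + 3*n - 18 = (n - 2)*(n^3 - 5*n^2 + 3*n + 9) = (n - 3)*(n - 2)*(n^2 - 2*n - 3) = (n - 3)*(n - 2)*(n + 1)*(n - 3)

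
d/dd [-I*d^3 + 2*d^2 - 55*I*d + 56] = -3*I*d^2 + 4*d - 55*I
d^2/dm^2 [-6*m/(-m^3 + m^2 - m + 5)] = 12*(m*(3*m^2 - 2*m + 1)^2 + (-3*m^2 - m*(3*m - 1) + 2*m - 1)*(m^3 - m^2 + m - 5))/(m^3 - m^2 + m - 5)^3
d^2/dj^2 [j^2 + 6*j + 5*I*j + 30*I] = 2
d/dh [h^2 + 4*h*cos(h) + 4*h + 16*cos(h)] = -4*h*sin(h) + 2*h - 16*sin(h) + 4*cos(h) + 4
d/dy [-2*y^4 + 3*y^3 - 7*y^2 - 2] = y*(-8*y^2 + 9*y - 14)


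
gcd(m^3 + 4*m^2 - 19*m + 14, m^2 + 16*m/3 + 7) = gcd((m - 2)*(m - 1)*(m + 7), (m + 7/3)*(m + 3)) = 1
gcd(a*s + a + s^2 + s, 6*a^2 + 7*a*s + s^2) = a + s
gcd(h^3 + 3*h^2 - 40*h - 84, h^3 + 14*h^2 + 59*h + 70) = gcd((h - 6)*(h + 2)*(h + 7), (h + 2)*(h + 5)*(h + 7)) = h^2 + 9*h + 14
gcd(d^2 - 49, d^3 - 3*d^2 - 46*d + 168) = d + 7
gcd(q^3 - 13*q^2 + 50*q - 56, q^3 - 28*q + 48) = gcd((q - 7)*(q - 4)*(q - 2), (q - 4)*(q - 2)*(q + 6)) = q^2 - 6*q + 8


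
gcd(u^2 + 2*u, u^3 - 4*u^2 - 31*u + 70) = 1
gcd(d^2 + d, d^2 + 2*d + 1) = d + 1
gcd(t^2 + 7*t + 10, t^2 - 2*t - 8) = t + 2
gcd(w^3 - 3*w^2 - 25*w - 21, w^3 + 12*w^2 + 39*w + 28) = w + 1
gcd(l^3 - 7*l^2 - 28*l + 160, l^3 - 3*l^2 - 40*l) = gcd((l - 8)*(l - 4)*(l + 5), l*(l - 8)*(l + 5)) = l^2 - 3*l - 40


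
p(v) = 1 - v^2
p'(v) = -2*v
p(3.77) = -13.21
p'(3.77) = -7.54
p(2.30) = -4.29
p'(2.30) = -4.60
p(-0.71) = 0.50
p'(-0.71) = 1.42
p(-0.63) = 0.60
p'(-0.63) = 1.26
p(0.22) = 0.95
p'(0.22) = -0.44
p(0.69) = 0.52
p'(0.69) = -1.38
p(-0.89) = 0.21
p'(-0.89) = 1.78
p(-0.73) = 0.47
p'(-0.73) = 1.46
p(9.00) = -80.00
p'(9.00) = -18.00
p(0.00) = 1.00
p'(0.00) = 0.00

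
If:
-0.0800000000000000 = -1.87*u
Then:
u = 0.04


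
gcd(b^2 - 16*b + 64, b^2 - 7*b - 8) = b - 8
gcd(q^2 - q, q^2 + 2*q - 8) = 1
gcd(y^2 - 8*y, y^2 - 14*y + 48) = y - 8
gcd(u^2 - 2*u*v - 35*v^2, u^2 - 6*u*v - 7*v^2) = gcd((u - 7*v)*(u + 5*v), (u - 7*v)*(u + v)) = u - 7*v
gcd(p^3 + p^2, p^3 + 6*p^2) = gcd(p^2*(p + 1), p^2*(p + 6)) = p^2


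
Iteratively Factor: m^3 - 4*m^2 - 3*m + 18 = (m - 3)*(m^2 - m - 6) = (m - 3)*(m + 2)*(m - 3)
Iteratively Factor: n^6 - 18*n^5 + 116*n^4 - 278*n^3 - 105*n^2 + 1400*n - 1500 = (n - 5)*(n^5 - 13*n^4 + 51*n^3 - 23*n^2 - 220*n + 300) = (n - 5)^2*(n^4 - 8*n^3 + 11*n^2 + 32*n - 60) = (n - 5)^2*(n - 2)*(n^3 - 6*n^2 - n + 30) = (n - 5)^2*(n - 2)*(n + 2)*(n^2 - 8*n + 15) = (n - 5)^2*(n - 3)*(n - 2)*(n + 2)*(n - 5)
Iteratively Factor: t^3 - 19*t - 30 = (t - 5)*(t^2 + 5*t + 6) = (t - 5)*(t + 3)*(t + 2)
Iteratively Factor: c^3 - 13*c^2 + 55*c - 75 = (c - 3)*(c^2 - 10*c + 25) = (c - 5)*(c - 3)*(c - 5)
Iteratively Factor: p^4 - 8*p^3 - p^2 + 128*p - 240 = (p + 4)*(p^3 - 12*p^2 + 47*p - 60) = (p - 4)*(p + 4)*(p^2 - 8*p + 15) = (p - 4)*(p - 3)*(p + 4)*(p - 5)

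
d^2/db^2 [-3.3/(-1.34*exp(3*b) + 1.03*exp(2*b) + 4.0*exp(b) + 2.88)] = ((-39.798*exp(2*b) + 13.596*exp(b) + 13.2)*(-1.34*exp(3*b) + 1.03*exp(2*b) + 4.0*exp(b) + 2.88) - 3.3*(-8.04*exp(2*b) + 4.12*exp(b) + 8.0)*(-4.02*exp(2*b) + 2.06*exp(b) + 4.0)*exp(b))*exp(b)/(-1.34*exp(3*b) + 1.03*exp(2*b) + 4.0*exp(b) + 2.88)^3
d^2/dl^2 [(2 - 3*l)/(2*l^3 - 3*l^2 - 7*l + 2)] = 2*(-36*l^5 + 102*l^4 - 165*l^3 + 42*l^2 + 48*l + 68)/(8*l^9 - 36*l^8 - 30*l^7 + 249*l^6 + 33*l^5 - 555*l^4 - 67*l^3 + 258*l^2 - 84*l + 8)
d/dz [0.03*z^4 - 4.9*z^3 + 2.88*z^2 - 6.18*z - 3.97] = 0.12*z^3 - 14.7*z^2 + 5.76*z - 6.18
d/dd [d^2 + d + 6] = 2*d + 1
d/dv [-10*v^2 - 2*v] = -20*v - 2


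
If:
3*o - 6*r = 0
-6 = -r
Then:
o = 12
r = 6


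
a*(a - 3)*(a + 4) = a^3 + a^2 - 12*a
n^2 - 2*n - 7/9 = (n - 7/3)*(n + 1/3)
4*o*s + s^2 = s*(4*o + s)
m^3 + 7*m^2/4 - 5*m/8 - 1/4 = (m - 1/2)*(m + 1/4)*(m + 2)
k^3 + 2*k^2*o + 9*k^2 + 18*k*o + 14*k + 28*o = (k + 2)*(k + 7)*(k + 2*o)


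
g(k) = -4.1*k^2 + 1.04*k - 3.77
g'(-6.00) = 50.24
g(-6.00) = -157.61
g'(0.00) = 1.04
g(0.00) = -3.77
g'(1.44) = -10.77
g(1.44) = -10.77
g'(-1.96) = 17.11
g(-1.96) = -21.56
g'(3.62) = -28.64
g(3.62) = -53.73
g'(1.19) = -8.72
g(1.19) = -8.34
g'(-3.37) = 28.67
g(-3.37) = -53.84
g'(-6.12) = 51.22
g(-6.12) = -163.70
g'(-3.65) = 30.97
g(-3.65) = -62.19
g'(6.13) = -49.23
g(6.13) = -151.46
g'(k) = 1.04 - 8.2*k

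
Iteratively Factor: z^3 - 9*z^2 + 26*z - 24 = (z - 4)*(z^2 - 5*z + 6) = (z - 4)*(z - 2)*(z - 3)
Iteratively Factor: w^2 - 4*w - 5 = (w - 5)*(w + 1)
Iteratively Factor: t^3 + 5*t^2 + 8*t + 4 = (t + 1)*(t^2 + 4*t + 4) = (t + 1)*(t + 2)*(t + 2)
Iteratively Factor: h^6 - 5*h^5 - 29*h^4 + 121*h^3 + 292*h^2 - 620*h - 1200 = (h + 4)*(h^5 - 9*h^4 + 7*h^3 + 93*h^2 - 80*h - 300) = (h - 3)*(h + 4)*(h^4 - 6*h^3 - 11*h^2 + 60*h + 100) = (h - 5)*(h - 3)*(h + 4)*(h^3 - h^2 - 16*h - 20) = (h - 5)*(h - 3)*(h + 2)*(h + 4)*(h^2 - 3*h - 10) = (h - 5)*(h - 3)*(h + 2)^2*(h + 4)*(h - 5)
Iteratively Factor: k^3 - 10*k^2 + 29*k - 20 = (k - 1)*(k^2 - 9*k + 20) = (k - 4)*(k - 1)*(k - 5)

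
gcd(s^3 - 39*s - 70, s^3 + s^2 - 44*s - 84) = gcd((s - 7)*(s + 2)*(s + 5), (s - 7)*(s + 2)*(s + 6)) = s^2 - 5*s - 14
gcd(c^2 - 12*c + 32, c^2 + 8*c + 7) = 1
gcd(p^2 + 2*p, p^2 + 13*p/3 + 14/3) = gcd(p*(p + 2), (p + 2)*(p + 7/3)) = p + 2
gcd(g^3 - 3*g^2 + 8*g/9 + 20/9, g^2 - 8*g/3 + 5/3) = g - 5/3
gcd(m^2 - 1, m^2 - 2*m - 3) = m + 1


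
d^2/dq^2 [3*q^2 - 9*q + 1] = 6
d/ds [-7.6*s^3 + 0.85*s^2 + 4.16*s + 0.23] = -22.8*s^2 + 1.7*s + 4.16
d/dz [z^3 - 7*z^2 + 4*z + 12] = 3*z^2 - 14*z + 4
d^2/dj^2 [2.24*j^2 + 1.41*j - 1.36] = 4.48000000000000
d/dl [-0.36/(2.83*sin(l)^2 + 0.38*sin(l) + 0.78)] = (2.0376*sin(l) + 0.1368)*cos(l)/(2.83*sin(l)^2 + 0.38*sin(l) + 0.78)^2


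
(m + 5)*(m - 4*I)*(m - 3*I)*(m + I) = m^4 + 5*m^3 - 6*I*m^3 - 5*m^2 - 30*I*m^2 - 25*m - 12*I*m - 60*I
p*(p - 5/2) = p^2 - 5*p/2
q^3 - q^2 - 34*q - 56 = (q - 7)*(q + 2)*(q + 4)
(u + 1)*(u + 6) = u^2 + 7*u + 6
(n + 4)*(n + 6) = n^2 + 10*n + 24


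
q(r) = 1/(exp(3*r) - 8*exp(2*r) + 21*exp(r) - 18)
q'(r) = (-3*exp(3*r) + 16*exp(2*r) - 21*exp(r))/(exp(3*r) - 8*exp(2*r) + 21*exp(r) - 18)^2 = (-3*exp(2*r) + 16*exp(r) - 21)*exp(r)/(exp(3*r) - 8*exp(2*r) + 21*exp(r) - 18)^2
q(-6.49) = -0.06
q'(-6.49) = -0.00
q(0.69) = -157.14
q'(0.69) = -50474.93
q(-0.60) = -0.11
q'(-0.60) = -0.09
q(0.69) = -157.14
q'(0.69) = -50474.93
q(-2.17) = -0.06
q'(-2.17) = -0.01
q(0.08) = -0.30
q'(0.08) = -0.69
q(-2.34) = -0.06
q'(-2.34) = -0.01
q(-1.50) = -0.07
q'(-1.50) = -0.02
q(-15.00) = -0.06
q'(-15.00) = 0.00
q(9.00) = 0.00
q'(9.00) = 0.00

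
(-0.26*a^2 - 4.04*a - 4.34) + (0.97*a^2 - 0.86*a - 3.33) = 0.71*a^2 - 4.9*a - 7.67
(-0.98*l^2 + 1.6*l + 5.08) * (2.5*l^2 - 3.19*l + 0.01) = -2.45*l^4 + 7.1262*l^3 + 7.5862*l^2 - 16.1892*l + 0.0508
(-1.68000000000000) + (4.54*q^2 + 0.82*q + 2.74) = 4.54*q^2 + 0.82*q + 1.06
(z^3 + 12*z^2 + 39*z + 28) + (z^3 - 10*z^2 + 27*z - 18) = 2*z^3 + 2*z^2 + 66*z + 10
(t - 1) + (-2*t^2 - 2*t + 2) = -2*t^2 - t + 1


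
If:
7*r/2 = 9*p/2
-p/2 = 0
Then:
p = 0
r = 0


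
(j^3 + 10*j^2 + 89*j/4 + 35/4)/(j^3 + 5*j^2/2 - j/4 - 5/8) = 2*(j + 7)/(2*j - 1)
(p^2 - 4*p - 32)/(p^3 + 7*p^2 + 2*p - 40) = (p - 8)/(p^2 + 3*p - 10)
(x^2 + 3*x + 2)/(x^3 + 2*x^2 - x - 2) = 1/(x - 1)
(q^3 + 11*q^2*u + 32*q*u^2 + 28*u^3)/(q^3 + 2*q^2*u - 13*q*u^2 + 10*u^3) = (q^3 + 11*q^2*u + 32*q*u^2 + 28*u^3)/(q^3 + 2*q^2*u - 13*q*u^2 + 10*u^3)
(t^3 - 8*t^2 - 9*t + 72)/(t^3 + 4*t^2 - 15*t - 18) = (t^2 - 5*t - 24)/(t^2 + 7*t + 6)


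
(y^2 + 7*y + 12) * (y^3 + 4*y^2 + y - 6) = y^5 + 11*y^4 + 41*y^3 + 49*y^2 - 30*y - 72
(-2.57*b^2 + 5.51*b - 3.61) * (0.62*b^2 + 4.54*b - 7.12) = -1.5934*b^4 - 8.2516*b^3 + 41.0756*b^2 - 55.6206*b + 25.7032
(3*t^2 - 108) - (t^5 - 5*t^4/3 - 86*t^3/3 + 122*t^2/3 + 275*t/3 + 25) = -t^5 + 5*t^4/3 + 86*t^3/3 - 113*t^2/3 - 275*t/3 - 133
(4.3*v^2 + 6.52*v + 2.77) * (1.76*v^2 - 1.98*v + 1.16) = 7.568*v^4 + 2.9612*v^3 - 3.0464*v^2 + 2.0786*v + 3.2132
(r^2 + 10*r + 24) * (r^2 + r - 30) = r^4 + 11*r^3 + 4*r^2 - 276*r - 720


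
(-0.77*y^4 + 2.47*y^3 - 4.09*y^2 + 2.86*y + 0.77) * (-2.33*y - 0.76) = 1.7941*y^5 - 5.1699*y^4 + 7.6525*y^3 - 3.5554*y^2 - 3.9677*y - 0.5852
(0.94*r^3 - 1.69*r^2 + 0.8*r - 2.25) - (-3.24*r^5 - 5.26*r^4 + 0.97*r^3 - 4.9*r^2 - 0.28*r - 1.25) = 3.24*r^5 + 5.26*r^4 - 0.03*r^3 + 3.21*r^2 + 1.08*r - 1.0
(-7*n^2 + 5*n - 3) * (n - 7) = -7*n^3 + 54*n^2 - 38*n + 21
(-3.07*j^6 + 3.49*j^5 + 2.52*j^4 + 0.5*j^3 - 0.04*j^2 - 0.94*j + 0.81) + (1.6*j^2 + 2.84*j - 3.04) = -3.07*j^6 + 3.49*j^5 + 2.52*j^4 + 0.5*j^3 + 1.56*j^2 + 1.9*j - 2.23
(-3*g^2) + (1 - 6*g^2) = 1 - 9*g^2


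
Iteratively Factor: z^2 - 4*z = (z - 4)*(z)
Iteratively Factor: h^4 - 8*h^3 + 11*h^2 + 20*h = (h + 1)*(h^3 - 9*h^2 + 20*h) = (h - 5)*(h + 1)*(h^2 - 4*h) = h*(h - 5)*(h + 1)*(h - 4)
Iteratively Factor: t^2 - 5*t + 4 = (t - 4)*(t - 1)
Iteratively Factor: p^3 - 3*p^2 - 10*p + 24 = (p - 2)*(p^2 - p - 12) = (p - 4)*(p - 2)*(p + 3)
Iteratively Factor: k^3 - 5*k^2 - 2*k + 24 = (k + 2)*(k^2 - 7*k + 12) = (k - 3)*(k + 2)*(k - 4)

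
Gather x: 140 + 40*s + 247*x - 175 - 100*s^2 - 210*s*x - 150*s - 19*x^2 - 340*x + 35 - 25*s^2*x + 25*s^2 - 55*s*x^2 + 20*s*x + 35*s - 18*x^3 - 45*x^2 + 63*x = -75*s^2 - 75*s - 18*x^3 + x^2*(-55*s - 64) + x*(-25*s^2 - 190*s - 30)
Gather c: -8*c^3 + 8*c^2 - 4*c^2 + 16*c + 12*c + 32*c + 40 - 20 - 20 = -8*c^3 + 4*c^2 + 60*c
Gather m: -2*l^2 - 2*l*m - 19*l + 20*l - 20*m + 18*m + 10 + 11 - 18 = -2*l^2 + l + m*(-2*l - 2) + 3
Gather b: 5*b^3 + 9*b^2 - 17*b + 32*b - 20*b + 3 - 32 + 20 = 5*b^3 + 9*b^2 - 5*b - 9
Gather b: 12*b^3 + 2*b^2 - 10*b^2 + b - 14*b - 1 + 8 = 12*b^3 - 8*b^2 - 13*b + 7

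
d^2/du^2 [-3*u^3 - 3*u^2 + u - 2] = -18*u - 6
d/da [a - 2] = 1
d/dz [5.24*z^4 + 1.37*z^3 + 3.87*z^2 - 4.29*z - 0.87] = 20.96*z^3 + 4.11*z^2 + 7.74*z - 4.29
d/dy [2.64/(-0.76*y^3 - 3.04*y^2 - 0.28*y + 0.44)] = (6.0192*y^2 + 16.0512*y + 0.7392)/(0.76*y^3 + 3.04*y^2 + 0.28*y - 0.44)^2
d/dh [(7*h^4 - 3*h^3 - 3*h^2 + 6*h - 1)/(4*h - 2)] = (42*h^4 - 40*h^3 + 3*h^2 + 6*h - 4)/(2*(4*h^2 - 4*h + 1))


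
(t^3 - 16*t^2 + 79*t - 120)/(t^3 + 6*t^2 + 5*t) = (t^3 - 16*t^2 + 79*t - 120)/(t*(t^2 + 6*t + 5))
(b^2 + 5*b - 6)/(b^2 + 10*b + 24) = (b - 1)/(b + 4)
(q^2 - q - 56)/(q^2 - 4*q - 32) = (q + 7)/(q + 4)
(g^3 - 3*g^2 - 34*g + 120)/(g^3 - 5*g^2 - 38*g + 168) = (g - 5)/(g - 7)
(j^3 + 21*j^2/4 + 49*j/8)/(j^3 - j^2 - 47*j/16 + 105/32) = 4*j*(2*j + 7)/(8*j^2 - 22*j + 15)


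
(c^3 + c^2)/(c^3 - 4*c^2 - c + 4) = c^2/(c^2 - 5*c + 4)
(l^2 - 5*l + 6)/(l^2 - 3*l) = (l - 2)/l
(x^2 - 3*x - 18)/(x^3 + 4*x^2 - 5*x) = (x^2 - 3*x - 18)/(x*(x^2 + 4*x - 5))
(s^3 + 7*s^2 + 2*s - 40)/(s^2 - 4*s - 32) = (s^2 + 3*s - 10)/(s - 8)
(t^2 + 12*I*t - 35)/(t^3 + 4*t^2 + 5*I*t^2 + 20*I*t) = (t + 7*I)/(t*(t + 4))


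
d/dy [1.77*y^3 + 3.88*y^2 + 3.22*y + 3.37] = 5.31*y^2 + 7.76*y + 3.22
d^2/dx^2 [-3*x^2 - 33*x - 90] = -6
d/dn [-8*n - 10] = -8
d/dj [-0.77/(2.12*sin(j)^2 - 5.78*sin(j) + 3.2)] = (3.2648*sin(j) - 4.4506)*cos(j)/(2.12*sin(j)^2 - 5.78*sin(j) + 3.2)^2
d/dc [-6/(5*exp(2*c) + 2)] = 60*exp(2*c)/(5*exp(2*c) + 2)^2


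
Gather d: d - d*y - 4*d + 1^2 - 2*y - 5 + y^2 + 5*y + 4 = d*(-y - 3) + y^2 + 3*y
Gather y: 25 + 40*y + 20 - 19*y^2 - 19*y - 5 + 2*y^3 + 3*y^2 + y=2*y^3 - 16*y^2 + 22*y + 40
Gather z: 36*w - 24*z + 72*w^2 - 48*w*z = 72*w^2 + 36*w + z*(-48*w - 24)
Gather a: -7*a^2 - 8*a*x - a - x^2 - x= -7*a^2 + a*(-8*x - 1) - x^2 - x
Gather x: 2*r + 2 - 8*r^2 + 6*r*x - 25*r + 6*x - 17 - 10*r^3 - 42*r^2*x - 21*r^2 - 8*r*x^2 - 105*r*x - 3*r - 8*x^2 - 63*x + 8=-10*r^3 - 29*r^2 - 26*r + x^2*(-8*r - 8) + x*(-42*r^2 - 99*r - 57) - 7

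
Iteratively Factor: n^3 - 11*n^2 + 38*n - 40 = (n - 5)*(n^2 - 6*n + 8) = (n - 5)*(n - 4)*(n - 2)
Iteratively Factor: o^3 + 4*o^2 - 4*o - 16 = (o + 4)*(o^2 - 4) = (o + 2)*(o + 4)*(o - 2)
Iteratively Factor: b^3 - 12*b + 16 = (b + 4)*(b^2 - 4*b + 4) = (b - 2)*(b + 4)*(b - 2)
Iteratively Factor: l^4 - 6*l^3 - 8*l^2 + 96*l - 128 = (l - 4)*(l^3 - 2*l^2 - 16*l + 32) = (l - 4)^2*(l^2 + 2*l - 8) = (l - 4)^2*(l + 4)*(l - 2)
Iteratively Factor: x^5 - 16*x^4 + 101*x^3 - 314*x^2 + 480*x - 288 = (x - 3)*(x^4 - 13*x^3 + 62*x^2 - 128*x + 96) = (x - 4)*(x - 3)*(x^3 - 9*x^2 + 26*x - 24) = (x - 4)*(x - 3)*(x - 2)*(x^2 - 7*x + 12) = (x - 4)*(x - 3)^2*(x - 2)*(x - 4)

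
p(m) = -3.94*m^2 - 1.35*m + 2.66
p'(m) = -7.88*m - 1.35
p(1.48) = -7.97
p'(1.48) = -13.01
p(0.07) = 2.55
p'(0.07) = -1.90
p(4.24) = -73.90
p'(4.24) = -34.76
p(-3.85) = -50.54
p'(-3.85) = 28.99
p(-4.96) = -87.57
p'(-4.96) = 37.73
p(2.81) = -32.24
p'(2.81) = -23.49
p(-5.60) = -113.34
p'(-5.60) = 42.78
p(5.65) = -130.74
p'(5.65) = -45.87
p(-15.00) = -863.59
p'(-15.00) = 116.85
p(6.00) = -147.28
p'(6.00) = -48.63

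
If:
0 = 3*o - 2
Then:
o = 2/3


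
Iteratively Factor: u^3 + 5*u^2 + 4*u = (u)*(u^2 + 5*u + 4) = u*(u + 1)*(u + 4)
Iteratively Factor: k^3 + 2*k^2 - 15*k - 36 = (k + 3)*(k^2 - k - 12) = (k + 3)^2*(k - 4)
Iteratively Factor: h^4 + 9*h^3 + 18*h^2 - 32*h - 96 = (h + 4)*(h^3 + 5*h^2 - 2*h - 24) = (h + 3)*(h + 4)*(h^2 + 2*h - 8) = (h - 2)*(h + 3)*(h + 4)*(h + 4)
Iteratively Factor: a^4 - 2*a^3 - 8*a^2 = (a)*(a^3 - 2*a^2 - 8*a) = a*(a - 4)*(a^2 + 2*a) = a^2*(a - 4)*(a + 2)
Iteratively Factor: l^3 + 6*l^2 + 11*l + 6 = (l + 2)*(l^2 + 4*l + 3) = (l + 2)*(l + 3)*(l + 1)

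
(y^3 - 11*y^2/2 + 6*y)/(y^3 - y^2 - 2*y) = (-y^2 + 11*y/2 - 6)/(-y^2 + y + 2)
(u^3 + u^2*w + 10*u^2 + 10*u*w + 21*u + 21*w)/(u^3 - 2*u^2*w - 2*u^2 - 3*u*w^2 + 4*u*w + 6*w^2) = (u^2 + 10*u + 21)/(u^2 - 3*u*w - 2*u + 6*w)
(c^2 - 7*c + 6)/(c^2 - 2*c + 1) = (c - 6)/(c - 1)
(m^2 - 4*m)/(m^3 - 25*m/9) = 9*(m - 4)/(9*m^2 - 25)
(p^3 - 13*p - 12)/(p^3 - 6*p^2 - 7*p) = (p^2 - p - 12)/(p*(p - 7))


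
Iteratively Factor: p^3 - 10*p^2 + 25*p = (p)*(p^2 - 10*p + 25) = p*(p - 5)*(p - 5)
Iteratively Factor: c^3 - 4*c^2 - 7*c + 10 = (c - 5)*(c^2 + c - 2) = (c - 5)*(c + 2)*(c - 1)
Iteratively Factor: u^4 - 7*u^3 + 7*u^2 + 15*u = (u + 1)*(u^3 - 8*u^2 + 15*u) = (u - 3)*(u + 1)*(u^2 - 5*u) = (u - 5)*(u - 3)*(u + 1)*(u)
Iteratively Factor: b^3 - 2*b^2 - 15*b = (b)*(b^2 - 2*b - 15) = b*(b - 5)*(b + 3)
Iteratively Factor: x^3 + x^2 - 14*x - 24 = (x + 2)*(x^2 - x - 12) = (x - 4)*(x + 2)*(x + 3)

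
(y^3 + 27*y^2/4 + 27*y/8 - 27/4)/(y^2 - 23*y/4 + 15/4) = (y^2 + 15*y/2 + 9)/(y - 5)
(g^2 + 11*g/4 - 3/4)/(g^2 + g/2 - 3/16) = 4*(g + 3)/(4*g + 3)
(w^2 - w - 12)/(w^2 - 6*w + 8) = (w + 3)/(w - 2)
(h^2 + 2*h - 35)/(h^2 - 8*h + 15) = (h + 7)/(h - 3)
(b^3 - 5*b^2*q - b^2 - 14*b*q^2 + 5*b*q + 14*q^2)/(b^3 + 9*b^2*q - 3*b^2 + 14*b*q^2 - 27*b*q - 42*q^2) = (b^2 - 7*b*q - b + 7*q)/(b^2 + 7*b*q - 3*b - 21*q)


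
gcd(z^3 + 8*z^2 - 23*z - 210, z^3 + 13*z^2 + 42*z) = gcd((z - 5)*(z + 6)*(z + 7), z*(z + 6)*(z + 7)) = z^2 + 13*z + 42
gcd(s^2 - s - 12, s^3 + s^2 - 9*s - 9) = s + 3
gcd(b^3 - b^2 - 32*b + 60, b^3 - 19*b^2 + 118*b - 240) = b - 5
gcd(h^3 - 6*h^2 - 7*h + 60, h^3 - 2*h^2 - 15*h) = h^2 - 2*h - 15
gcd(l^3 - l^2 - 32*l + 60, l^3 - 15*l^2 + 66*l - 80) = l^2 - 7*l + 10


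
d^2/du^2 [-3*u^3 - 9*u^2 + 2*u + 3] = -18*u - 18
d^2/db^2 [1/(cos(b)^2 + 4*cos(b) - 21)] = (-4*sin(b)^4 + 102*sin(b)^2 - 69*cos(b) - 3*cos(3*b) - 24)/((cos(b) - 3)^3*(cos(b) + 7)^3)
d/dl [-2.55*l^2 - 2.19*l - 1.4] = -5.1*l - 2.19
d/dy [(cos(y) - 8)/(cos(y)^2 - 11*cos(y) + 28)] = (cos(y)^2 - 16*cos(y) + 60)*sin(y)/(cos(y)^2 - 11*cos(y) + 28)^2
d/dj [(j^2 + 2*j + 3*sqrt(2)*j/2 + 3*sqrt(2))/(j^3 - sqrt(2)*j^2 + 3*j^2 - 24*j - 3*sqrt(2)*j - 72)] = (-(4*j + 4 + 3*sqrt(2))*(-j^3 - 3*j^2 + sqrt(2)*j^2 + 3*sqrt(2)*j + 24*j + 72) + (2*j^2 + 4*j + 3*sqrt(2)*j + 6*sqrt(2))*(-3*j^2 - 6*j + 2*sqrt(2)*j + 3*sqrt(2) + 24))/(2*(-j^3 - 3*j^2 + sqrt(2)*j^2 + 3*sqrt(2)*j + 24*j + 72)^2)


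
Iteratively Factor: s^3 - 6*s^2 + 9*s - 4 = (s - 4)*(s^2 - 2*s + 1) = (s - 4)*(s - 1)*(s - 1)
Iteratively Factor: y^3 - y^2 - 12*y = (y - 4)*(y^2 + 3*y) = y*(y - 4)*(y + 3)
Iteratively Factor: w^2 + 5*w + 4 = (w + 1)*(w + 4)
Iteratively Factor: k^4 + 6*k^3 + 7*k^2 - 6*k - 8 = (k + 2)*(k^3 + 4*k^2 - k - 4) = (k + 2)*(k + 4)*(k^2 - 1) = (k + 1)*(k + 2)*(k + 4)*(k - 1)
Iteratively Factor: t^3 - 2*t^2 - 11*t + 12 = (t - 1)*(t^2 - t - 12) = (t - 1)*(t + 3)*(t - 4)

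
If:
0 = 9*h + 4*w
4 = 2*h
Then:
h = 2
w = -9/2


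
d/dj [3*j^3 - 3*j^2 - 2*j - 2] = 9*j^2 - 6*j - 2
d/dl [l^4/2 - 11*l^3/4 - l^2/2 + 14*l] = 2*l^3 - 33*l^2/4 - l + 14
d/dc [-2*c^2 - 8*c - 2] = -4*c - 8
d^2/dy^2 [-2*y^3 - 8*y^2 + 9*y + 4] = -12*y - 16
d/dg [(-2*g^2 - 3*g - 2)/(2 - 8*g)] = (8*g^2 - 4*g - 11)/(2*(16*g^2 - 8*g + 1))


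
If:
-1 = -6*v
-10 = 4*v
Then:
No Solution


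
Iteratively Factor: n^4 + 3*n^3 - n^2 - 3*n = (n + 3)*(n^3 - n) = (n - 1)*(n + 3)*(n^2 + n) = (n - 1)*(n + 1)*(n + 3)*(n)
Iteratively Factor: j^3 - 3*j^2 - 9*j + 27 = (j - 3)*(j^2 - 9) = (j - 3)^2*(j + 3)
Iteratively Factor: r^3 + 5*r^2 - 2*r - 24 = (r - 2)*(r^2 + 7*r + 12) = (r - 2)*(r + 4)*(r + 3)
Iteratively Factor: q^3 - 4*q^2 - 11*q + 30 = (q - 5)*(q^2 + q - 6) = (q - 5)*(q + 3)*(q - 2)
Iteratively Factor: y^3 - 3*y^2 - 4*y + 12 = (y - 3)*(y^2 - 4) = (y - 3)*(y + 2)*(y - 2)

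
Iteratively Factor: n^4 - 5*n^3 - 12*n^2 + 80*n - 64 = (n - 4)*(n^3 - n^2 - 16*n + 16) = (n - 4)*(n + 4)*(n^2 - 5*n + 4) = (n - 4)^2*(n + 4)*(n - 1)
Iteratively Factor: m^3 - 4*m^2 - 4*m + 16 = (m - 2)*(m^2 - 2*m - 8) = (m - 2)*(m + 2)*(m - 4)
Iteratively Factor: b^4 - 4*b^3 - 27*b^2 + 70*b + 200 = (b + 2)*(b^3 - 6*b^2 - 15*b + 100) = (b - 5)*(b + 2)*(b^2 - b - 20) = (b - 5)*(b + 2)*(b + 4)*(b - 5)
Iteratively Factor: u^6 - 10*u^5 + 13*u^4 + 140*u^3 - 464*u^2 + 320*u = (u - 1)*(u^5 - 9*u^4 + 4*u^3 + 144*u^2 - 320*u) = (u - 4)*(u - 1)*(u^4 - 5*u^3 - 16*u^2 + 80*u) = u*(u - 4)*(u - 1)*(u^3 - 5*u^2 - 16*u + 80) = u*(u - 5)*(u - 4)*(u - 1)*(u^2 - 16) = u*(u - 5)*(u - 4)^2*(u - 1)*(u + 4)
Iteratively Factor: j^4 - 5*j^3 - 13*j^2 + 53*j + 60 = (j - 5)*(j^3 - 13*j - 12) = (j - 5)*(j + 3)*(j^2 - 3*j - 4) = (j - 5)*(j - 4)*(j + 3)*(j + 1)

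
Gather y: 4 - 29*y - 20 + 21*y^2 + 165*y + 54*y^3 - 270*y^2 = 54*y^3 - 249*y^2 + 136*y - 16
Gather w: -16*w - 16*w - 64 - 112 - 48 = -32*w - 224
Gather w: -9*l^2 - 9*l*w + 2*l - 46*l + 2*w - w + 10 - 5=-9*l^2 - 44*l + w*(1 - 9*l) + 5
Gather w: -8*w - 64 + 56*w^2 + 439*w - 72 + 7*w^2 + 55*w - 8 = 63*w^2 + 486*w - 144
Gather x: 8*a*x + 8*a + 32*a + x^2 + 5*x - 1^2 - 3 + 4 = 40*a + x^2 + x*(8*a + 5)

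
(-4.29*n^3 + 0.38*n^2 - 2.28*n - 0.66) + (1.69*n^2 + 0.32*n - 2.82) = -4.29*n^3 + 2.07*n^2 - 1.96*n - 3.48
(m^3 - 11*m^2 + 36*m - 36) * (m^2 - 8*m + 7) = m^5 - 19*m^4 + 131*m^3 - 401*m^2 + 540*m - 252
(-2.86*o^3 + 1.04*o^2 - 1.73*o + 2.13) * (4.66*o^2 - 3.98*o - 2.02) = -13.3276*o^5 + 16.2292*o^4 - 6.4238*o^3 + 14.7104*o^2 - 4.9828*o - 4.3026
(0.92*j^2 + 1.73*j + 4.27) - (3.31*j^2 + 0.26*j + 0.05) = -2.39*j^2 + 1.47*j + 4.22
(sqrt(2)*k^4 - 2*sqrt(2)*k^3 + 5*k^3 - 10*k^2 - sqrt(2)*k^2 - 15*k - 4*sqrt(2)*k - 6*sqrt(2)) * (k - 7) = sqrt(2)*k^5 - 9*sqrt(2)*k^4 + 5*k^4 - 45*k^3 + 13*sqrt(2)*k^3 + 3*sqrt(2)*k^2 + 55*k^2 + 22*sqrt(2)*k + 105*k + 42*sqrt(2)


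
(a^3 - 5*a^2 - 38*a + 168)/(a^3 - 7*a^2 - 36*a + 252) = (a - 4)/(a - 6)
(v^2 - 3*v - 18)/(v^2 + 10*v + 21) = (v - 6)/(v + 7)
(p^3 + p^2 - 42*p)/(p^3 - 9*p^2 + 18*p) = (p + 7)/(p - 3)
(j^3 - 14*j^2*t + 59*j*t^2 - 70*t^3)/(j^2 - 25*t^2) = (j^2 - 9*j*t + 14*t^2)/(j + 5*t)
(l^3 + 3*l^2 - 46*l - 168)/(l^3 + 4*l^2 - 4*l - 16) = (l^2 - l - 42)/(l^2 - 4)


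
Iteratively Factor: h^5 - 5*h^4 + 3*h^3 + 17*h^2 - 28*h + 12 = (h - 2)*(h^4 - 3*h^3 - 3*h^2 + 11*h - 6) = (h - 2)*(h - 1)*(h^3 - 2*h^2 - 5*h + 6) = (h - 3)*(h - 2)*(h - 1)*(h^2 + h - 2) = (h - 3)*(h - 2)*(h - 1)*(h + 2)*(h - 1)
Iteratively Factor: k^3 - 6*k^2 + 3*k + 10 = (k - 5)*(k^2 - k - 2) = (k - 5)*(k - 2)*(k + 1)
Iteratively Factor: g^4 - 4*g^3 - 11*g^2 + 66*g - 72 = (g - 3)*(g^3 - g^2 - 14*g + 24) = (g - 3)^2*(g^2 + 2*g - 8) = (g - 3)^2*(g + 4)*(g - 2)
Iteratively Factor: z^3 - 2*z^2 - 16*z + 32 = (z + 4)*(z^2 - 6*z + 8) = (z - 4)*(z + 4)*(z - 2)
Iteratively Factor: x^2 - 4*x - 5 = (x + 1)*(x - 5)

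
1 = 1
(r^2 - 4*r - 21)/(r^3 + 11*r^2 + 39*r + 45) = (r - 7)/(r^2 + 8*r + 15)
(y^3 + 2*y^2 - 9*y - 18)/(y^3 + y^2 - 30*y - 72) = (y^2 - y - 6)/(y^2 - 2*y - 24)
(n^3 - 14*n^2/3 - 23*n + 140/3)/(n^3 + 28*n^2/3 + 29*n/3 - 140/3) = (n - 7)/(n + 7)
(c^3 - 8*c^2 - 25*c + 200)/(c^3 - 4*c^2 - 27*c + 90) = (c^2 - 13*c + 40)/(c^2 - 9*c + 18)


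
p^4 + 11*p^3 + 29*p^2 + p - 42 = (p - 1)*(p + 2)*(p + 3)*(p + 7)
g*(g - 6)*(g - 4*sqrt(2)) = g^3 - 6*g^2 - 4*sqrt(2)*g^2 + 24*sqrt(2)*g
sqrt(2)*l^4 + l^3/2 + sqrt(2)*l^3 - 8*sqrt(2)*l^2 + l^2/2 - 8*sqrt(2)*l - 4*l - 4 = (l + 1)*(l - 2*sqrt(2))*(l + 2*sqrt(2))*(sqrt(2)*l + 1/2)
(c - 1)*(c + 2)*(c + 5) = c^3 + 6*c^2 + 3*c - 10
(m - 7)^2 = m^2 - 14*m + 49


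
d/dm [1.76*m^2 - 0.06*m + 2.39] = 3.52*m - 0.06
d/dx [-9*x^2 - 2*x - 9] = -18*x - 2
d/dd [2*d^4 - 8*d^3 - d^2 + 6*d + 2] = 8*d^3 - 24*d^2 - 2*d + 6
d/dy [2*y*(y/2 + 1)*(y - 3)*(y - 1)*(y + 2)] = 5*y^4 - 27*y^2 - 8*y + 12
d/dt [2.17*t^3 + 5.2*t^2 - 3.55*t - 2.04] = 6.51*t^2 + 10.4*t - 3.55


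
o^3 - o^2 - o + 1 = (o - 1)^2*(o + 1)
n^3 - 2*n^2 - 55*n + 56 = (n - 8)*(n - 1)*(n + 7)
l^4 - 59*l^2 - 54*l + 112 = (l - 8)*(l - 1)*(l + 2)*(l + 7)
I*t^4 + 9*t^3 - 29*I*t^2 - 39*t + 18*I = (t - 3*I)^2*(t - 2*I)*(I*t + 1)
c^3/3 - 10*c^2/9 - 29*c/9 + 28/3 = (c/3 + 1)*(c - 4)*(c - 7/3)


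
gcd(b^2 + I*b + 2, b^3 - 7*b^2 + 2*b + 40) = 1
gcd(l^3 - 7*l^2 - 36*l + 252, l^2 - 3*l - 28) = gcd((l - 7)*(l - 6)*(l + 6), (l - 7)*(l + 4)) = l - 7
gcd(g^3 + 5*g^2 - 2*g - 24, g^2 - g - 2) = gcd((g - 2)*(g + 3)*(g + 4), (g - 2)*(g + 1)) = g - 2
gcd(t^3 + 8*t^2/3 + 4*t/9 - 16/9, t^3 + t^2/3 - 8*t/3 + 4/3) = t^2 + 4*t/3 - 4/3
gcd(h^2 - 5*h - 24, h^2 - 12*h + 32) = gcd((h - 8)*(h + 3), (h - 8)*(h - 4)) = h - 8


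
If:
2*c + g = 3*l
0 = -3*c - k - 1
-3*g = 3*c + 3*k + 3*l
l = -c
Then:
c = -1/8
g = 5/8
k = -5/8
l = 1/8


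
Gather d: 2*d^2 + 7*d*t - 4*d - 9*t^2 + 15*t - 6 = 2*d^2 + d*(7*t - 4) - 9*t^2 + 15*t - 6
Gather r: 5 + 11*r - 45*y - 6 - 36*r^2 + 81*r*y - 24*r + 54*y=-36*r^2 + r*(81*y - 13) + 9*y - 1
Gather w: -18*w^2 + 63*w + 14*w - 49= -18*w^2 + 77*w - 49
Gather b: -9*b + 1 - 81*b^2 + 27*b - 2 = -81*b^2 + 18*b - 1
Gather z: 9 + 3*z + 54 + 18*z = 21*z + 63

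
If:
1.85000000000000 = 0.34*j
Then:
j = 5.44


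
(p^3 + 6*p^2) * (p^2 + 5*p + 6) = p^5 + 11*p^4 + 36*p^3 + 36*p^2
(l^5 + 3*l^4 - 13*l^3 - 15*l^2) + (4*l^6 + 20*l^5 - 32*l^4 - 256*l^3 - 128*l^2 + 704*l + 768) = 4*l^6 + 21*l^5 - 29*l^4 - 269*l^3 - 143*l^2 + 704*l + 768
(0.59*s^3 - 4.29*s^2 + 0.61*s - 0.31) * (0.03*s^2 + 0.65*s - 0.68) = 0.0177*s^5 + 0.2548*s^4 - 3.1714*s^3 + 3.3044*s^2 - 0.6163*s + 0.2108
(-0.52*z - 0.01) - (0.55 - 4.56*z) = 4.04*z - 0.56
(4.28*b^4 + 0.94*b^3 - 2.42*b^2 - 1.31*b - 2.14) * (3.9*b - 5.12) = 16.692*b^5 - 18.2476*b^4 - 14.2508*b^3 + 7.2814*b^2 - 1.6388*b + 10.9568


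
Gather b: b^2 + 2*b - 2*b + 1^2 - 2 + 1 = b^2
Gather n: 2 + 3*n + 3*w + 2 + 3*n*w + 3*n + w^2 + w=n*(3*w + 6) + w^2 + 4*w + 4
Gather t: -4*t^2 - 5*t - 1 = -4*t^2 - 5*t - 1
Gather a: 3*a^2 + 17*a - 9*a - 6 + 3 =3*a^2 + 8*a - 3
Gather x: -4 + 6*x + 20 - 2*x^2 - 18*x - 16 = -2*x^2 - 12*x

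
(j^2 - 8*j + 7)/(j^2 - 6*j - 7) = (j - 1)/(j + 1)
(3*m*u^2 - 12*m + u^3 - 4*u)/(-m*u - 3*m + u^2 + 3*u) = (-3*m*u^2 + 12*m - u^3 + 4*u)/(m*u + 3*m - u^2 - 3*u)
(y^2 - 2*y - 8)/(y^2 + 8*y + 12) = (y - 4)/(y + 6)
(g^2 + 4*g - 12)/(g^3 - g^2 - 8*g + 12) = (g + 6)/(g^2 + g - 6)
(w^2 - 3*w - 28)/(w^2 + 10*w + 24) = (w - 7)/(w + 6)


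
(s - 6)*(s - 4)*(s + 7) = s^3 - 3*s^2 - 46*s + 168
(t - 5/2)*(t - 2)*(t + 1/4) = t^3 - 17*t^2/4 + 31*t/8 + 5/4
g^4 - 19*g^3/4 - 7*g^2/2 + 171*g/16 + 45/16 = (g - 5)*(g - 3/2)*(g + 1/4)*(g + 3/2)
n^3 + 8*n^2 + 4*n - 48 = (n - 2)*(n + 4)*(n + 6)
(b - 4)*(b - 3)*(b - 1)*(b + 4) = b^4 - 4*b^3 - 13*b^2 + 64*b - 48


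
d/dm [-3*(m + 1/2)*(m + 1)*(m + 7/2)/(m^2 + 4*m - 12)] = 3*(-4*m^4 - 32*m^3 + 87*m^2 + 494*m + 304)/(4*(m^4 + 8*m^3 - 8*m^2 - 96*m + 144))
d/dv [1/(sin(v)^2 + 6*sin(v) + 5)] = -2*(sin(v) + 3)*cos(v)/(sin(v)^2 + 6*sin(v) + 5)^2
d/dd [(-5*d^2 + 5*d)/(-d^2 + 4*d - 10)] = 5*(-3*d^2 + 20*d - 10)/(d^4 - 8*d^3 + 36*d^2 - 80*d + 100)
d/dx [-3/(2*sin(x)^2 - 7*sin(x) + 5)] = 3*(4*sin(x) - 7)*cos(x)/(2*sin(x)^2 - 7*sin(x) + 5)^2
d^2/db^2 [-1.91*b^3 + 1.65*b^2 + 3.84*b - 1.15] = 3.3 - 11.46*b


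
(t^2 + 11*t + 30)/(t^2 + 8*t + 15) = (t + 6)/(t + 3)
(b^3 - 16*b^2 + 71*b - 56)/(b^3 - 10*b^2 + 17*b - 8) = (b - 7)/(b - 1)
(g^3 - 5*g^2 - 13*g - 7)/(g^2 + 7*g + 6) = (g^2 - 6*g - 7)/(g + 6)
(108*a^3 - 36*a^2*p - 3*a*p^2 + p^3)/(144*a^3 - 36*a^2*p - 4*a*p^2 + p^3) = (-3*a + p)/(-4*a + p)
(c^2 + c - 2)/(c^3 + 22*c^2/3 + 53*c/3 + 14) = 3*(c - 1)/(3*c^2 + 16*c + 21)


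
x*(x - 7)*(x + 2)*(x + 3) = x^4 - 2*x^3 - 29*x^2 - 42*x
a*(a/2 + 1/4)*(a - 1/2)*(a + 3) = a^4/2 + 3*a^3/2 - a^2/8 - 3*a/8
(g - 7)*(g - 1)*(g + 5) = g^3 - 3*g^2 - 33*g + 35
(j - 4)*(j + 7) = j^2 + 3*j - 28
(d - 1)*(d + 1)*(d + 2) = d^3 + 2*d^2 - d - 2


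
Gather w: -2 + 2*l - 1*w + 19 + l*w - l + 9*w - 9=l + w*(l + 8) + 8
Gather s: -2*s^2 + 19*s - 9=-2*s^2 + 19*s - 9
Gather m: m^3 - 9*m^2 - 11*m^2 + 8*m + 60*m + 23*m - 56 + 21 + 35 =m^3 - 20*m^2 + 91*m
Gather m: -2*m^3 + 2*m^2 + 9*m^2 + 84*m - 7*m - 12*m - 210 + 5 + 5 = -2*m^3 + 11*m^2 + 65*m - 200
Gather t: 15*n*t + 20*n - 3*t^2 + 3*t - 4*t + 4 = 20*n - 3*t^2 + t*(15*n - 1) + 4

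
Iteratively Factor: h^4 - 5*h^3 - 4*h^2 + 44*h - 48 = (h - 2)*(h^3 - 3*h^2 - 10*h + 24) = (h - 2)*(h + 3)*(h^2 - 6*h + 8) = (h - 4)*(h - 2)*(h + 3)*(h - 2)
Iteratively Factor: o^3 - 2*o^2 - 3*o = (o)*(o^2 - 2*o - 3) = o*(o - 3)*(o + 1)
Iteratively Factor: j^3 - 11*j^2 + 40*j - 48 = (j - 4)*(j^2 - 7*j + 12) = (j - 4)*(j - 3)*(j - 4)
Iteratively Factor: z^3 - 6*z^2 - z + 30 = (z - 5)*(z^2 - z - 6) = (z - 5)*(z + 2)*(z - 3)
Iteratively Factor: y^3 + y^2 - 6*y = (y + 3)*(y^2 - 2*y) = y*(y + 3)*(y - 2)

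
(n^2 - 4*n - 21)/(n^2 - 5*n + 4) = (n^2 - 4*n - 21)/(n^2 - 5*n + 4)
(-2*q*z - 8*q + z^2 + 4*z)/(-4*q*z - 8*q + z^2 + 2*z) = (2*q*z + 8*q - z^2 - 4*z)/(4*q*z + 8*q - z^2 - 2*z)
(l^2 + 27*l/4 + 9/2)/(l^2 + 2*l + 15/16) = 4*(l + 6)/(4*l + 5)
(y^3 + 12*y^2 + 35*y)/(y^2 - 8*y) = (y^2 + 12*y + 35)/(y - 8)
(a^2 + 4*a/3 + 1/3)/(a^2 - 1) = (a + 1/3)/(a - 1)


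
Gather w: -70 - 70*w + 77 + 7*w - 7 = -63*w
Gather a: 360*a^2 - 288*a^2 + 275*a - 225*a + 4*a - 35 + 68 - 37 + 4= 72*a^2 + 54*a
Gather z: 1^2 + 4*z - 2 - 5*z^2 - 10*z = -5*z^2 - 6*z - 1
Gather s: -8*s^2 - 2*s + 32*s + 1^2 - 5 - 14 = -8*s^2 + 30*s - 18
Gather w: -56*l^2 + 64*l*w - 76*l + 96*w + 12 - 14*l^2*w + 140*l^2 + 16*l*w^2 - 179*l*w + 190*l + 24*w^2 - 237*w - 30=84*l^2 + 114*l + w^2*(16*l + 24) + w*(-14*l^2 - 115*l - 141) - 18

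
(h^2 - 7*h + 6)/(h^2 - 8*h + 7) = (h - 6)/(h - 7)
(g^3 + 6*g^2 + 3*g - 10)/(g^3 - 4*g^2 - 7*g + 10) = (g + 5)/(g - 5)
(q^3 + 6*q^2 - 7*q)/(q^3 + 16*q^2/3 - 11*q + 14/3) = 3*q/(3*q - 2)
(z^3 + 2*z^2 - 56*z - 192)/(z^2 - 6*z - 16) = (z^2 + 10*z + 24)/(z + 2)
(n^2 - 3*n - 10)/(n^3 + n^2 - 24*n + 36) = (n^2 - 3*n - 10)/(n^3 + n^2 - 24*n + 36)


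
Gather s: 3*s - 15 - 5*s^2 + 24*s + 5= -5*s^2 + 27*s - 10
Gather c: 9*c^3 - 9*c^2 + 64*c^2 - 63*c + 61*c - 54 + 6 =9*c^3 + 55*c^2 - 2*c - 48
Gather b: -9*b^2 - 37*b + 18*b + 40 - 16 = -9*b^2 - 19*b + 24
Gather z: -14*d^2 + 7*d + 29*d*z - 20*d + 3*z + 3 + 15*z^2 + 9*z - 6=-14*d^2 - 13*d + 15*z^2 + z*(29*d + 12) - 3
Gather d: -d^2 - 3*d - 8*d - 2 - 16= -d^2 - 11*d - 18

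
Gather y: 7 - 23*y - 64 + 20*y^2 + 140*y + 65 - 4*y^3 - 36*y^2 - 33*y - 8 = -4*y^3 - 16*y^2 + 84*y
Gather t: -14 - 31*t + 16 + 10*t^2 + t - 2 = 10*t^2 - 30*t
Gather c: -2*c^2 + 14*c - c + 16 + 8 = -2*c^2 + 13*c + 24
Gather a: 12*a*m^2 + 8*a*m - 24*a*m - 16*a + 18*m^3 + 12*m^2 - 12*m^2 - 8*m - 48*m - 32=a*(12*m^2 - 16*m - 16) + 18*m^3 - 56*m - 32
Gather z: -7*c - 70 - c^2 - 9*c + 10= -c^2 - 16*c - 60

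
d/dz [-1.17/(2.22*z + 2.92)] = 2.5974/(2.22*z + 2.92)^2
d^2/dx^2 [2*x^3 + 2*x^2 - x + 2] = 12*x + 4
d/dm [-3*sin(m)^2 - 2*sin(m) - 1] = -2*(3*sin(m) + 1)*cos(m)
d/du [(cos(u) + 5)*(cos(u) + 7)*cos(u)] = (3*sin(u)^2 - 24*cos(u) - 38)*sin(u)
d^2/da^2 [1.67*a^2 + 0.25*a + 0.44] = 3.34000000000000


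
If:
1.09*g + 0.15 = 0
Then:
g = -0.14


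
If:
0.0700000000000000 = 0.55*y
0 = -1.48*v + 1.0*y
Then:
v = 0.09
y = 0.13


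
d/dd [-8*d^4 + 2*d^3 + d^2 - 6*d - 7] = -32*d^3 + 6*d^2 + 2*d - 6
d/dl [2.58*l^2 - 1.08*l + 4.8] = 5.16*l - 1.08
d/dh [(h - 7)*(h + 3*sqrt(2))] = 2*h - 7 + 3*sqrt(2)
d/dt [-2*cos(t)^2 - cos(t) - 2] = (4*cos(t) + 1)*sin(t)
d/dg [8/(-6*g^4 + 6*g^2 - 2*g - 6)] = 4*(12*g^3 - 6*g + 1)/(3*g^4 - 3*g^2 + g + 3)^2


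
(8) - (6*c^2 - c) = -6*c^2 + c + 8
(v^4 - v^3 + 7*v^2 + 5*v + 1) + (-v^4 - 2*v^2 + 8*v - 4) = -v^3 + 5*v^2 + 13*v - 3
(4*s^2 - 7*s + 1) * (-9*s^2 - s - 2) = -36*s^4 + 59*s^3 - 10*s^2 + 13*s - 2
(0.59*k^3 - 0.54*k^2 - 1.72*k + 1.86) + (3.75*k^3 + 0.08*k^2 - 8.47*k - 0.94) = 4.34*k^3 - 0.46*k^2 - 10.19*k + 0.92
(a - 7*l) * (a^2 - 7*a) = a^3 - 7*a^2*l - 7*a^2 + 49*a*l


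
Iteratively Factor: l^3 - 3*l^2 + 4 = (l + 1)*(l^2 - 4*l + 4) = (l - 2)*(l + 1)*(l - 2)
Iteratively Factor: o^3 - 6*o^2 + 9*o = (o - 3)*(o^2 - 3*o) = (o - 3)^2*(o)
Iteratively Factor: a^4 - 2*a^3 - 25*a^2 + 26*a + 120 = (a + 4)*(a^3 - 6*a^2 - a + 30) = (a + 2)*(a + 4)*(a^2 - 8*a + 15) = (a - 5)*(a + 2)*(a + 4)*(a - 3)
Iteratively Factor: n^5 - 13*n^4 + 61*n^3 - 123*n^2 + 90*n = (n - 2)*(n^4 - 11*n^3 + 39*n^2 - 45*n) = (n - 5)*(n - 2)*(n^3 - 6*n^2 + 9*n) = (n - 5)*(n - 3)*(n - 2)*(n^2 - 3*n) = n*(n - 5)*(n - 3)*(n - 2)*(n - 3)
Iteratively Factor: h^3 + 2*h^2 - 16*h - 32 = (h + 2)*(h^2 - 16) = (h - 4)*(h + 2)*(h + 4)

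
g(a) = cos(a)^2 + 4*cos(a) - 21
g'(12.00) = 3.05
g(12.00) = -16.91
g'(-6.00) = -1.65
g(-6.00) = -16.24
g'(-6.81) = 2.88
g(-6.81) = -16.80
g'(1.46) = -4.20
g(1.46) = -20.55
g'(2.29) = -2.02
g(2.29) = -23.20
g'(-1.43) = 4.24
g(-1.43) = -20.42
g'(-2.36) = 1.82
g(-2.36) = -23.34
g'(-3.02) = 0.24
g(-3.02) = -23.99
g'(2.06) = -2.70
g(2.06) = -22.66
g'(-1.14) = 4.39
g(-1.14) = -19.16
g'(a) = -2*sin(a)*cos(a) - 4*sin(a)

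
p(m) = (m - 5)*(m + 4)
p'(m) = 2*m - 1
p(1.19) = -19.77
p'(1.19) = 1.38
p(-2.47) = -11.43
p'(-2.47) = -5.94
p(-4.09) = 0.82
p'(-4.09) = -9.18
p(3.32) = -12.30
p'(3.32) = 5.64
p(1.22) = -19.73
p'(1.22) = 1.44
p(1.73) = -18.74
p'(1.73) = 2.46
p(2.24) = -17.22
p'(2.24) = 3.48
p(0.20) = -20.16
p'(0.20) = -0.60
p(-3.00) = -8.00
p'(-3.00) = -7.00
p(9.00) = 52.00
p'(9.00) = 17.00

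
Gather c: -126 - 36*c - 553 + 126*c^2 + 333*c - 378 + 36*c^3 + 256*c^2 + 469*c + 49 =36*c^3 + 382*c^2 + 766*c - 1008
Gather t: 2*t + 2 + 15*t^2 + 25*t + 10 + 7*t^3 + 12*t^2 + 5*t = 7*t^3 + 27*t^2 + 32*t + 12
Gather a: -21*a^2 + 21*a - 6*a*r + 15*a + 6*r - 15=-21*a^2 + a*(36 - 6*r) + 6*r - 15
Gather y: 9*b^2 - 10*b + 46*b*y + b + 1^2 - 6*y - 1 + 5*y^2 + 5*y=9*b^2 - 9*b + 5*y^2 + y*(46*b - 1)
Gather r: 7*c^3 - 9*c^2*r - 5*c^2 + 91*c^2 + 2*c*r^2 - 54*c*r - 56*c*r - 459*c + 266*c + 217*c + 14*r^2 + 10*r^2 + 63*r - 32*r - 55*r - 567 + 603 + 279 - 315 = 7*c^3 + 86*c^2 + 24*c + r^2*(2*c + 24) + r*(-9*c^2 - 110*c - 24)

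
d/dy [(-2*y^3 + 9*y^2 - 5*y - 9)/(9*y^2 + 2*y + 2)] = (-18*y^4 - 8*y^3 + 51*y^2 + 198*y + 8)/(81*y^4 + 36*y^3 + 40*y^2 + 8*y + 4)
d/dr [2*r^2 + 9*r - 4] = 4*r + 9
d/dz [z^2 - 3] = 2*z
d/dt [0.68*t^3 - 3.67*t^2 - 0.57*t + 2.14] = 2.04*t^2 - 7.34*t - 0.57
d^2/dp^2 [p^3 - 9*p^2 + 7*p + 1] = 6*p - 18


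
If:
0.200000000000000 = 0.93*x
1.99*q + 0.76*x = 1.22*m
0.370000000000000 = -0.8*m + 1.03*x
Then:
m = -0.19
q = -0.20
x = 0.22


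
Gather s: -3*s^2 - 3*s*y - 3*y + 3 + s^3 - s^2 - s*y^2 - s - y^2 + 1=s^3 - 4*s^2 + s*(-y^2 - 3*y - 1) - y^2 - 3*y + 4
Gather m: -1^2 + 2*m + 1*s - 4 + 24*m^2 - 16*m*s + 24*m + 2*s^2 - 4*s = 24*m^2 + m*(26 - 16*s) + 2*s^2 - 3*s - 5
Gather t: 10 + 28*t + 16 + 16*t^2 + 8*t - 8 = 16*t^2 + 36*t + 18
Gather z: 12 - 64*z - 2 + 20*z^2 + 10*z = 20*z^2 - 54*z + 10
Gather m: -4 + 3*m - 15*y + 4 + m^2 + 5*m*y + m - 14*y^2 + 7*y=m^2 + m*(5*y + 4) - 14*y^2 - 8*y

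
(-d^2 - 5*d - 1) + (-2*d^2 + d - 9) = -3*d^2 - 4*d - 10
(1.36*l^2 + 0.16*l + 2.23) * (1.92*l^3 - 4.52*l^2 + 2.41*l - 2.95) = 2.6112*l^5 - 5.84*l^4 + 6.836*l^3 - 13.706*l^2 + 4.9023*l - 6.5785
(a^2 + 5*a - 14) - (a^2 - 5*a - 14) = 10*a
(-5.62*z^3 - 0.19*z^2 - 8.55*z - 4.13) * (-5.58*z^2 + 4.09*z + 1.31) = 31.3596*z^5 - 21.9256*z^4 + 39.5697*z^3 - 12.173*z^2 - 28.0922*z - 5.4103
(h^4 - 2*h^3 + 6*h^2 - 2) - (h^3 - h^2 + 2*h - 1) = h^4 - 3*h^3 + 7*h^2 - 2*h - 1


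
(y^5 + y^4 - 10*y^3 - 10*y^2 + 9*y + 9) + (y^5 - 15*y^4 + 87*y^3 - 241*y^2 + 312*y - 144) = 2*y^5 - 14*y^4 + 77*y^3 - 251*y^2 + 321*y - 135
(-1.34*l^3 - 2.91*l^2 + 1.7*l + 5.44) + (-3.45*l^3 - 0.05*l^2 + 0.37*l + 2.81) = -4.79*l^3 - 2.96*l^2 + 2.07*l + 8.25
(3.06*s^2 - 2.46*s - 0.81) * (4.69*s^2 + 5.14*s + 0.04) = 14.3514*s^4 + 4.191*s^3 - 16.3209*s^2 - 4.2618*s - 0.0324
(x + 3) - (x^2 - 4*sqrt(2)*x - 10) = -x^2 + x + 4*sqrt(2)*x + 13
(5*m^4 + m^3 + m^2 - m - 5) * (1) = 5*m^4 + m^3 + m^2 - m - 5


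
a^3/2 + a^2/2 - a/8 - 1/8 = (a/2 + 1/2)*(a - 1/2)*(a + 1/2)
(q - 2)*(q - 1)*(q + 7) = q^3 + 4*q^2 - 19*q + 14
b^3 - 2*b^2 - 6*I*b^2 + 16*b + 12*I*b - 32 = (b - 2)*(b - 8*I)*(b + 2*I)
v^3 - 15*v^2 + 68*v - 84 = (v - 7)*(v - 6)*(v - 2)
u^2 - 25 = (u - 5)*(u + 5)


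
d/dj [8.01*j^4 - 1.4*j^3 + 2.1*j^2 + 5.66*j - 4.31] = 32.04*j^3 - 4.2*j^2 + 4.2*j + 5.66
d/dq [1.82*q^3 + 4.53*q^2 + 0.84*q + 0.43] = 5.46*q^2 + 9.06*q + 0.84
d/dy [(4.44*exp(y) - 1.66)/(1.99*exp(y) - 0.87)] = -0.559400000000001*exp(y)/(1.99*exp(y) - 0.87)^2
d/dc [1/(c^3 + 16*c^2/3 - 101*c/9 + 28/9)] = 9*(-27*c^2 - 96*c + 101)/(9*c^3 + 48*c^2 - 101*c + 28)^2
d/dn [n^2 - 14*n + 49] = 2*n - 14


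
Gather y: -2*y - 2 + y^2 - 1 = y^2 - 2*y - 3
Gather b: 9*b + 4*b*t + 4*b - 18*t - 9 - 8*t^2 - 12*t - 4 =b*(4*t + 13) - 8*t^2 - 30*t - 13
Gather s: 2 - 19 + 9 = -8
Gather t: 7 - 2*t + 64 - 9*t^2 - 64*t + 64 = -9*t^2 - 66*t + 135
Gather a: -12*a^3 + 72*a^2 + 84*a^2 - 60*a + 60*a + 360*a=-12*a^3 + 156*a^2 + 360*a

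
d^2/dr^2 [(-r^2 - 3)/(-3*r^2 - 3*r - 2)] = 2*(-9*r^3 + 63*r^2 + 81*r + 13)/(27*r^6 + 81*r^5 + 135*r^4 + 135*r^3 + 90*r^2 + 36*r + 8)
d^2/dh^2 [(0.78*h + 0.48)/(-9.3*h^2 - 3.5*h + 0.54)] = (-(0.78*h + 0.48)*(18.6*h + 3.5)*(37.2*h + 7.0) + (43.524*h + 14.388)*(9.3*h^2 + 3.5*h - 0.54))/(9.3*h^2 + 3.5*h - 0.54)^3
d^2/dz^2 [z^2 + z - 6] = 2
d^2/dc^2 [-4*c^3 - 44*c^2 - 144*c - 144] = -24*c - 88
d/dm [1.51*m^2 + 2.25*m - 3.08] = 3.02*m + 2.25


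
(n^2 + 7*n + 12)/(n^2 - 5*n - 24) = (n + 4)/(n - 8)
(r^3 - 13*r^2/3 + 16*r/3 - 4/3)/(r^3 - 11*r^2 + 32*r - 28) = (r - 1/3)/(r - 7)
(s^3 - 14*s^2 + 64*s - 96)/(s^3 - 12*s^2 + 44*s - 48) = (s - 4)/(s - 2)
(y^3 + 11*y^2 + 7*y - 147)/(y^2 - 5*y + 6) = (y^2 + 14*y + 49)/(y - 2)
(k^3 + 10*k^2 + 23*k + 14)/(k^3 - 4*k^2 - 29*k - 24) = (k^2 + 9*k + 14)/(k^2 - 5*k - 24)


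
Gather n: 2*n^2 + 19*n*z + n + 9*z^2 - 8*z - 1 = 2*n^2 + n*(19*z + 1) + 9*z^2 - 8*z - 1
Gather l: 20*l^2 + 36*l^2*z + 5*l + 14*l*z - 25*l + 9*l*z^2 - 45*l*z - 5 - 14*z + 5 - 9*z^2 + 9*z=l^2*(36*z + 20) + l*(9*z^2 - 31*z - 20) - 9*z^2 - 5*z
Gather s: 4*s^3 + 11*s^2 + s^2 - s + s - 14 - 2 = 4*s^3 + 12*s^2 - 16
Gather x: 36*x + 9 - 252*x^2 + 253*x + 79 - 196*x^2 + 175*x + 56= -448*x^2 + 464*x + 144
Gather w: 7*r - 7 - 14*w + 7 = 7*r - 14*w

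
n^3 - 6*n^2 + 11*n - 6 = (n - 3)*(n - 2)*(n - 1)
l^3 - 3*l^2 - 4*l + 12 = (l - 3)*(l - 2)*(l + 2)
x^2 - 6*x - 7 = (x - 7)*(x + 1)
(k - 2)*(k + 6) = k^2 + 4*k - 12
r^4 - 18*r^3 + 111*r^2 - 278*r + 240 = (r - 8)*(r - 5)*(r - 3)*(r - 2)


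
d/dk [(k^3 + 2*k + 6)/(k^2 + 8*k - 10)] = (k^4 + 16*k^3 - 32*k^2 - 12*k - 68)/(k^4 + 16*k^3 + 44*k^2 - 160*k + 100)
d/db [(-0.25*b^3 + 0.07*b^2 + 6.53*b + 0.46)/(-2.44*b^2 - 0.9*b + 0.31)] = (0.61*b^4 + 0.45*b^3 + 15.6377*b^2 + 2.2882*b + 2.4383)/(5.9536*b^4 + 4.392*b^3 - 0.7028*b^2 - 0.558*b + 0.0961)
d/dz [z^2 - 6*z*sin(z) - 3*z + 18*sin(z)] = -6*z*cos(z) + 2*z - 6*sin(z) + 18*cos(z) - 3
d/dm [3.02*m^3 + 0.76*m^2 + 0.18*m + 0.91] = 9.06*m^2 + 1.52*m + 0.18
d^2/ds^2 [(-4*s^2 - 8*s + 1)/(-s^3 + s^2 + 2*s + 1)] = 2*(4*s^6 + 24*s^5 - 6*s^4 + 52*s^3 + 39*s^2 - 33*s - 15)/(s^9 - 3*s^8 - 3*s^7 + 8*s^6 + 12*s^5 - 3*s^4 - 17*s^3 - 15*s^2 - 6*s - 1)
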